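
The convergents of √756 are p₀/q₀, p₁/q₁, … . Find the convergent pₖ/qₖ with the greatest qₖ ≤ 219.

√756 = [27; 2, 54, …] (period length 2).
Convergents:
  p_0/q_0 = 27/1
  p_1/q_1 = 55/2
  p_2/q_2 = 2997/109
  p_3/q_3 = 6049/220
q_2 = 109 ≤ 219 < 220 = q_3, so the answer is 2997/109.

2997/109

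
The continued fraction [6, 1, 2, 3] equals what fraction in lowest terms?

Using pₖ = aₖpₖ₋₁ + pₖ₋₂ and qₖ = aₖqₖ₋₁ + qₖ₋₂:
  k=0: a=6, p=6, q=1
  k=1: a=1, p=7, q=1
  k=2: a=2, p=20, q=3
  k=3: a=3, p=67, q=10

67/10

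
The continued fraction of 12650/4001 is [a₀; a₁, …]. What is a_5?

2

12650 = 3·4001 + 647   →  a_0 = 3
4001 = 6·647 + 119   →  a_1 = 6
647 = 5·119 + 52   →  a_2 = 5
119 = 2·52 + 15   →  a_3 = 2
52 = 3·15 + 7   →  a_4 = 3
15 = 2·7 + 1   →  a_5 = 2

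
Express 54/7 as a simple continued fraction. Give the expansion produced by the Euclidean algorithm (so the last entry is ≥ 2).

[7; 1, 2, 2]

54 = 7*7 + 5
7 = 1*5 + 2
5 = 2*2 + 1
2 = 2*1 + 0  (stop)
So 54/7 = [7; 1, 2, 2].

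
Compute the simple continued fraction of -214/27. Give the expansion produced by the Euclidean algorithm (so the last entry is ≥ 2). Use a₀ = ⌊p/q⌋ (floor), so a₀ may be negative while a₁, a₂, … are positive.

[-8; 13, 2]

-214 = -8·27 + 2
27 = 13·2 + 1
2 = 2·1 + 0  (stop)
So -214/27 = [-8; 13, 2].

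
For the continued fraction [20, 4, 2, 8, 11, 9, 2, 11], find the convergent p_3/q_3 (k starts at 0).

Using pₖ = aₖpₖ₋₁ + pₖ₋₂, qₖ = aₖqₖ₋₁ + qₖ₋₂ (with p₋₁=1, p₋₂=0, q₋₁=0, q₋₂=1):
  k=0: a=20, p=20, q=1
  k=1: a=4, p=81, q=4
  k=2: a=2, p=182, q=9
  k=3: a=8, p=1537, q=76

1537/76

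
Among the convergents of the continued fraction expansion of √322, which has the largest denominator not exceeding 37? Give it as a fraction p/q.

√322 = [17; 1, 16, 1, 34, …] (period length 4).
Convergents:
  p_0/q_0 = 17/1
  p_1/q_1 = 18/1
  p_2/q_2 = 305/17
  p_3/q_3 = 323/18
  p_4/q_4 = 11287/629
q_3 = 18 ≤ 37 < 629 = q_4, so the answer is 323/18.

323/18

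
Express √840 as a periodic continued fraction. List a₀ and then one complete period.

[28; 1, 56]

a₀ = ⌊√840⌋ = 28.
With m₀=0, d₀=1 and mₖ₊₁ = dₖaₖ − mₖ, dₖ₊₁ = (n − mₖ₊₁²)/dₖ, aₖ₊₁ = ⌊(a₀+mₖ₊₁)/dₖ₊₁⌋:
  k=1: m=28, d=56, a=1
  k=2: m=28, d=1, a=56
d=1 and a=2a₀=56 at k=2, so the next step gives (m, d) = (28, 56) again — its k=1 value — and the period has length 2.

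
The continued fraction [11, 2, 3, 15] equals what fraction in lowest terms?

1223/107

Fold from the inside: start with 15/1.
  3 + 1/15 = 46/15
  2 + 15/46 = 107/46
  11 + 46/107 = 1223/107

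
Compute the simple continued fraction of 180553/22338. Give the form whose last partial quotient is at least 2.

180553 = 8×22338 + 1849
22338 = 12×1849 + 150
1849 = 12×150 + 49
150 = 3×49 + 3
49 = 16×3 + 1
3 = 3×1 + 0  (stop)
So 180553/22338 = [8; 12, 12, 3, 16, 3].

[8; 12, 12, 3, 16, 3]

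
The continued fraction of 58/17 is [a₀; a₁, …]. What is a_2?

2

58 = 3·17 + 7   →  a_0 = 3
17 = 2·7 + 3   →  a_1 = 2
7 = 2·3 + 1   →  a_2 = 2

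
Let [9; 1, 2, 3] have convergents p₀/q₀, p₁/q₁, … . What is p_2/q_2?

Using pₖ = aₖpₖ₋₁ + pₖ₋₂, qₖ = aₖqₖ₋₁ + qₖ₋₂ (with p₋₁=1, p₋₂=0, q₋₁=0, q₋₂=1):
  k=0: a=9, p=9, q=1
  k=1: a=1, p=10, q=1
  k=2: a=2, p=29, q=3

29/3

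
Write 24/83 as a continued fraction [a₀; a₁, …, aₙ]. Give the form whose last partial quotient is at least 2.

24 = 0·83 + 24
83 = 3·24 + 11
24 = 2·11 + 2
11 = 5·2 + 1
2 = 2·1 + 0  (stop)
So 24/83 = [0; 3, 2, 5, 2].

[0; 3, 2, 5, 2]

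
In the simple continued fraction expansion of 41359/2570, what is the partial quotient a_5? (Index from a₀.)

1

41359 = 16·2570 + 239   →  a_0 = 16
2570 = 10·239 + 180   →  a_1 = 10
239 = 1·180 + 59   →  a_2 = 1
180 = 3·59 + 3   →  a_3 = 3
59 = 19·3 + 2   →  a_4 = 19
3 = 1·2 + 1   →  a_5 = 1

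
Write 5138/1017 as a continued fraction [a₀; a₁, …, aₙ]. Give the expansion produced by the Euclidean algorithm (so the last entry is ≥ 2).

5138 = 5*1017 + 53
1017 = 19*53 + 10
53 = 5*10 + 3
10 = 3*3 + 1
3 = 3*1 + 0  (stop)
So 5138/1017 = [5; 19, 5, 3, 3].

[5; 19, 5, 3, 3]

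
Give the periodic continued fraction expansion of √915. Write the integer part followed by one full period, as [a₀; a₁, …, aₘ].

[30; 4, 60]

a₀ = ⌊√915⌋ = 30.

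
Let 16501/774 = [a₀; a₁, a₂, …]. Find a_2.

7

16501 = 21·774 + 247   →  a_0 = 21
774 = 3·247 + 33   →  a_1 = 3
247 = 7·33 + 16   →  a_2 = 7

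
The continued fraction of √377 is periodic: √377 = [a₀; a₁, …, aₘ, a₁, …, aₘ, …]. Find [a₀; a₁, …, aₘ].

[19; 2, 2, 2, 38]

a₀ = ⌊√377⌋ = 19.
With m₀=0, d₀=1 and mₖ₊₁ = dₖaₖ − mₖ, dₖ₊₁ = (n − mₖ₊₁²)/dₖ, aₖ₊₁ = ⌊(a₀+mₖ₊₁)/dₖ₊₁⌋:
  k=1: m=19, d=16, a=2
  k=2: m=13, d=13, a=2
  k=3: m=13, d=16, a=2
  k=4: m=19, d=1, a=38
d=1 and a=2a₀=38 at k=4, so the next step gives (m, d) = (19, 16) again — its k=1 value — and the period has length 4.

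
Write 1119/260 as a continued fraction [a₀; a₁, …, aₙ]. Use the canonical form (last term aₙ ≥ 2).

1119 = 4*260 + 79
260 = 3*79 + 23
79 = 3*23 + 10
23 = 2*10 + 3
10 = 3*3 + 1
3 = 3*1 + 0  (stop)
So 1119/260 = [4; 3, 3, 2, 3, 3].

[4; 3, 3, 2, 3, 3]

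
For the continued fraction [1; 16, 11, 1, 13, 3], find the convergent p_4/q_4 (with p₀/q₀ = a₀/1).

Using pₖ = aₖpₖ₋₁ + pₖ₋₂, qₖ = aₖqₖ₋₁ + qₖ₋₂ (with p₋₁=1, p₋₂=0, q₋₁=0, q₋₂=1):
  k=0: a=1, p=1, q=1
  k=1: a=16, p=17, q=16
  k=2: a=11, p=188, q=177
  k=3: a=1, p=205, q=193
  k=4: a=13, p=2853, q=2686

2853/2686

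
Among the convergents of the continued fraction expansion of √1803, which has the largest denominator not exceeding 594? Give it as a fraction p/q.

15541/366

√1803 = [42; 2, 6, 28, 6, 2, 84, …] (period length 6).
Convergents:
  p_0/q_0 = 42/1
  p_1/q_1 = 85/2
  p_2/q_2 = 552/13
  p_3/q_3 = 15541/366
  p_4/q_4 = 93798/2209
q_3 = 366 ≤ 594 < 2209 = q_4, so the answer is 15541/366.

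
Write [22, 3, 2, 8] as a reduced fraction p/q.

Fold from the inside: start with 8/1.
  2 + 1/8 = 17/8
  3 + 8/17 = 59/17
  22 + 17/59 = 1315/59

1315/59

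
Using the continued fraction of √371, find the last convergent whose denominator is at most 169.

1695/88

√371 = [19; 3, 1, 4, 1, 3, 38, …] (period length 6).
Convergents:
  p_0/q_0 = 19/1
  p_1/q_1 = 58/3
  p_2/q_2 = 77/4
  p_3/q_3 = 366/19
  p_4/q_4 = 443/23
  p_5/q_5 = 1695/88
  p_6/q_6 = 64853/3367
q_5 = 88 ≤ 169 < 3367 = q_6, so the answer is 1695/88.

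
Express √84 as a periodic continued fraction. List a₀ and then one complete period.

a₀ = ⌊√84⌋ = 9.
With m₀=0, d₀=1 and mₖ₊₁ = dₖaₖ − mₖ, dₖ₊₁ = (n − mₖ₊₁²)/dₖ, aₖ₊₁ = ⌊(a₀+mₖ₊₁)/dₖ₊₁⌋:
  k=1: m=9, d=3, a=6
  k=2: m=9, d=1, a=18
d=1 and a=2a₀=18 at k=2, so the next step gives (m, d) = (9, 3) again — its k=1 value — and the period has length 2.

[9; 6, 18]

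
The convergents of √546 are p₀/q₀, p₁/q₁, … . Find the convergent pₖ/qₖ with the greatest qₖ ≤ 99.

√546 = [23; 2, 1, 2, 1, 2, 46, …] (period length 6).
Convergents:
  p_0/q_0 = 23/1
  p_1/q_1 = 47/2
  p_2/q_2 = 70/3
  p_3/q_3 = 187/8
  p_4/q_4 = 257/11
  p_5/q_5 = 701/30
  p_6/q_6 = 32503/1391
q_5 = 30 ≤ 99 < 1391 = q_6, so the answer is 701/30.

701/30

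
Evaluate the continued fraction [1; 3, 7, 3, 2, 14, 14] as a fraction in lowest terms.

Using pₖ = aₖpₖ₋₁ + pₖ₋₂ and qₖ = aₖqₖ₋₁ + qₖ₋₂:
  k=0: a=1, p=1, q=1
  k=1: a=3, p=4, q=3
  k=2: a=7, p=29, q=22
  k=3: a=3, p=91, q=69
  k=4: a=2, p=211, q=160
  k=5: a=14, p=3045, q=2309
  k=6: a=14, p=42841, q=32486

42841/32486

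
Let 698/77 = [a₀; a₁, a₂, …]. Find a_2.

2

698 = 9·77 + 5   →  a_0 = 9
77 = 15·5 + 2   →  a_1 = 15
5 = 2·2 + 1   →  a_2 = 2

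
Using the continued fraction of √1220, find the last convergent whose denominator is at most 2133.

√1220 = [34; 1, 12, 1, 68, …] (period length 4).
Convergents:
  p_0/q_0 = 34/1
  p_1/q_1 = 35/1
  p_2/q_2 = 454/13
  p_3/q_3 = 489/14
  p_4/q_4 = 33706/965
  p_5/q_5 = 34195/979
  p_6/q_6 = 444046/12713
q_5 = 979 ≤ 2133 < 12713 = q_6, so the answer is 34195/979.

34195/979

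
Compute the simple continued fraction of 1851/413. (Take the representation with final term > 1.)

1851 = 4×413 + 199
413 = 2×199 + 15
199 = 13×15 + 4
15 = 3×4 + 3
4 = 1×3 + 1
3 = 3×1 + 0  (stop)
So 1851/413 = [4; 2, 13, 3, 1, 3].

[4; 2, 13, 3, 1, 3]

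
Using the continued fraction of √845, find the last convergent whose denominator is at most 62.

√845 = [29; 14, 1, 1, 14, 58, …] (period length 5).
Convergents:
  p_0/q_0 = 29/1
  p_1/q_1 = 407/14
  p_2/q_2 = 436/15
  p_3/q_3 = 843/29
  p_4/q_4 = 12238/421
q_3 = 29 ≤ 62 < 421 = q_4, so the answer is 843/29.

843/29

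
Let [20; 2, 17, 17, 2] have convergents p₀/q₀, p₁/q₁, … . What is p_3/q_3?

12230/597

Using pₖ = aₖpₖ₋₁ + pₖ₋₂, qₖ = aₖqₖ₋₁ + qₖ₋₂ (with p₋₁=1, p₋₂=0, q₋₁=0, q₋₂=1):
  k=0: a=20, p=20, q=1
  k=1: a=2, p=41, q=2
  k=2: a=17, p=717, q=35
  k=3: a=17, p=12230, q=597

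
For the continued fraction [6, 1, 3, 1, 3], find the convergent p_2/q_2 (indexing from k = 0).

Using pₖ = aₖpₖ₋₁ + pₖ₋₂, qₖ = aₖqₖ₋₁ + qₖ₋₂ (with p₋₁=1, p₋₂=0, q₋₁=0, q₋₂=1):
  k=0: a=6, p=6, q=1
  k=1: a=1, p=7, q=1
  k=2: a=3, p=27, q=4

27/4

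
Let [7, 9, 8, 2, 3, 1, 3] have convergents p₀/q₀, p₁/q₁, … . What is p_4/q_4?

Using pₖ = aₖpₖ₋₁ + pₖ₋₂, qₖ = aₖqₖ₋₁ + qₖ₋₂ (with p₋₁=1, p₋₂=0, q₋₁=0, q₋₂=1):
  k=0: a=7, p=7, q=1
  k=1: a=9, p=64, q=9
  k=2: a=8, p=519, q=73
  k=3: a=2, p=1102, q=155
  k=4: a=3, p=3825, q=538

3825/538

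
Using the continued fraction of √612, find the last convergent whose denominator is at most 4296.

106104/4289

√612 = [24; 1, 2, 1, 4, 1, 2, 1, 48, …] (period length 8).
Convergents:
  p_0/q_0 = 24/1
  p_1/q_1 = 25/1
  p_2/q_2 = 74/3
  p_3/q_3 = 99/4
  p_4/q_4 = 470/19
  p_5/q_5 = 569/23
  p_6/q_6 = 1608/65
  p_7/q_7 = 2177/88
  p_8/q_8 = 106104/4289
  p_9/q_9 = 108281/4377
q_8 = 4289 ≤ 4296 < 4377 = q_9, so the answer is 106104/4289.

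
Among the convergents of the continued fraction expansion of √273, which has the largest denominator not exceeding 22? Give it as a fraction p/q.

√273 = [16; 1, 1, 10, 1, 1, 32, …] (period length 6).
Convergents:
  p_0/q_0 = 16/1
  p_1/q_1 = 17/1
  p_2/q_2 = 33/2
  p_3/q_3 = 347/21
  p_4/q_4 = 380/23
q_3 = 21 ≤ 22 < 23 = q_4, so the answer is 347/21.

347/21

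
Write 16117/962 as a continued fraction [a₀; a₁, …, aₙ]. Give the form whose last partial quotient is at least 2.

16117 = 16*962 + 725
962 = 1*725 + 237
725 = 3*237 + 14
237 = 16*14 + 13
14 = 1*13 + 1
13 = 13*1 + 0  (stop)
So 16117/962 = [16; 1, 3, 16, 1, 13].

[16; 1, 3, 16, 1, 13]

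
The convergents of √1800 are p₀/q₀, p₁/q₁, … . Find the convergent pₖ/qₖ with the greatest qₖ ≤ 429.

√1800 = [42; 2, 2, 1, 8, 1, 2, 2, 84, …] (period length 8).
Convergents:
  p_0/q_0 = 42/1
  p_1/q_1 = 85/2
  p_2/q_2 = 212/5
  p_3/q_3 = 297/7
  p_4/q_4 = 2588/61
  p_5/q_5 = 2885/68
  p_6/q_6 = 8358/197
  p_7/q_7 = 19601/462
q_6 = 197 ≤ 429 < 462 = q_7, so the answer is 8358/197.

8358/197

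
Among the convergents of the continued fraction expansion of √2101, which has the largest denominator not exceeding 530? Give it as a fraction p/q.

13751/300

√2101 = [45; 1, 5, 8, 5, 1, 90, …] (period length 6).
Convergents:
  p_0/q_0 = 45/1
  p_1/q_1 = 46/1
  p_2/q_2 = 275/6
  p_3/q_3 = 2246/49
  p_4/q_4 = 11505/251
  p_5/q_5 = 13751/300
  p_6/q_6 = 1249095/27251
q_5 = 300 ≤ 530 < 27251 = q_6, so the answer is 13751/300.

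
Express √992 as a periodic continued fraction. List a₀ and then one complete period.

[31; 2, 62]

a₀ = ⌊√992⌋ = 31.
With m₀=0, d₀=1 and mₖ₊₁ = dₖaₖ − mₖ, dₖ₊₁ = (n − mₖ₊₁²)/dₖ, aₖ₊₁ = ⌊(a₀+mₖ₊₁)/dₖ₊₁⌋:
  k=1: m=31, d=31, a=2
  k=2: m=31, d=1, a=62
d=1 and a=2a₀=62 at k=2, so the next step gives (m, d) = (31, 31) again — its k=1 value — and the period has length 2.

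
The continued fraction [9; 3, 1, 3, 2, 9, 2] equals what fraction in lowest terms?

Using pₖ = aₖpₖ₋₁ + pₖ₋₂ and qₖ = aₖqₖ₋₁ + qₖ₋₂:
  k=0: a=9, p=9, q=1
  k=1: a=3, p=28, q=3
  k=2: a=1, p=37, q=4
  k=3: a=3, p=139, q=15
  k=4: a=2, p=315, q=34
  k=5: a=9, p=2974, q=321
  k=6: a=2, p=6263, q=676

6263/676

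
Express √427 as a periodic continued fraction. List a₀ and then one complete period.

[20; 1, 1, 1, 40]

a₀ = ⌊√427⌋ = 20.
With m₀=0, d₀=1 and mₖ₊₁ = dₖaₖ − mₖ, dₖ₊₁ = (n − mₖ₊₁²)/dₖ, aₖ₊₁ = ⌊(a₀+mₖ₊₁)/dₖ₊₁⌋:
  k=1: m=20, d=27, a=1
  k=2: m=7, d=14, a=1
  k=3: m=7, d=27, a=1
  k=4: m=20, d=1, a=40
d=1 and a=2a₀=40 at k=4, so the next step gives (m, d) = (20, 27) again — its k=1 value — and the period has length 4.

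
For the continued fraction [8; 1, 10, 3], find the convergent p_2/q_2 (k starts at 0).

98/11

Using pₖ = aₖpₖ₋₁ + pₖ₋₂, qₖ = aₖqₖ₋₁ + qₖ₋₂ (with p₋₁=1, p₋₂=0, q₋₁=0, q₋₂=1):
  k=0: a=8, p=8, q=1
  k=1: a=1, p=9, q=1
  k=2: a=10, p=98, q=11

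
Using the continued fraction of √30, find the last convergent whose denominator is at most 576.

2525/461

√30 = [5; 2, 10, …] (period length 2).
Convergents:
  p_0/q_0 = 5/1
  p_1/q_1 = 11/2
  p_2/q_2 = 115/21
  p_3/q_3 = 241/44
  p_4/q_4 = 2525/461
  p_5/q_5 = 5291/966
q_4 = 461 ≤ 576 < 966 = q_5, so the answer is 2525/461.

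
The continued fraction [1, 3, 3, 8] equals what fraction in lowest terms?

108/83

Fold from the inside: start with 8/1.
  3 + 1/8 = 25/8
  3 + 8/25 = 83/25
  1 + 25/83 = 108/83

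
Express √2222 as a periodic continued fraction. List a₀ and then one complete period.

[47; 7, 4, 7, 94]

a₀ = ⌊√2222⌋ = 47.
With m₀=0, d₀=1 and mₖ₊₁ = dₖaₖ − mₖ, dₖ₊₁ = (n − mₖ₊₁²)/dₖ, aₖ₊₁ = ⌊(a₀+mₖ₊₁)/dₖ₊₁⌋:
  k=1: m=47, d=13, a=7
  k=2: m=44, d=22, a=4
  k=3: m=44, d=13, a=7
  k=4: m=47, d=1, a=94
d=1 and a=2a₀=94 at k=4, so the next step gives (m, d) = (47, 13) again — its k=1 value — and the period has length 4.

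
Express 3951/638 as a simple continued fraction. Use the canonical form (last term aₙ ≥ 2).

3951 = 6*638 + 123
638 = 5*123 + 23
123 = 5*23 + 8
23 = 2*8 + 7
8 = 1*7 + 1
7 = 7*1 + 0  (stop)
So 3951/638 = [6; 5, 5, 2, 1, 7].

[6; 5, 5, 2, 1, 7]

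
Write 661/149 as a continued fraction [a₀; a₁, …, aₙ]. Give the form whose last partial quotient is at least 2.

[4; 2, 3, 2, 2, 1, 2]

661 = 4·149 + 65
149 = 2·65 + 19
65 = 3·19 + 8
19 = 2·8 + 3
8 = 2·3 + 2
3 = 1·2 + 1
2 = 2·1 + 0  (stop)
So 661/149 = [4; 2, 3, 2, 2, 1, 2].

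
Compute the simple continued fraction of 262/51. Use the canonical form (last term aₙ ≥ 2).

262 = 5*51 + 7
51 = 7*7 + 2
7 = 3*2 + 1
2 = 2*1 + 0  (stop)
So 262/51 = [5; 7, 3, 2].

[5; 7, 3, 2]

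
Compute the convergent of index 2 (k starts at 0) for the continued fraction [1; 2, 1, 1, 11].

4/3

Using pₖ = aₖpₖ₋₁ + pₖ₋₂, qₖ = aₖqₖ₋₁ + qₖ₋₂ (with p₋₁=1, p₋₂=0, q₋₁=0, q₋₂=1):
  k=0: a=1, p=1, q=1
  k=1: a=2, p=3, q=2
  k=2: a=1, p=4, q=3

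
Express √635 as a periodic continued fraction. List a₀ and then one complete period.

[25; 5, 50]

a₀ = ⌊√635⌋ = 25.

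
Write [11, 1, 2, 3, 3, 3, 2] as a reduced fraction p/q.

Fold from the inside: start with 2/1.
  3 + 1/2 = 7/2
  3 + 2/7 = 23/7
  3 + 7/23 = 76/23
  2 + 23/76 = 175/76
  1 + 76/175 = 251/175
  11 + 175/251 = 2936/251

2936/251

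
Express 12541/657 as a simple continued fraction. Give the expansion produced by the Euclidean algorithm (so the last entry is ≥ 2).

12541 = 19*657 + 58
657 = 11*58 + 19
58 = 3*19 + 1
19 = 19*1 + 0  (stop)
So 12541/657 = [19; 11, 3, 19].

[19; 11, 3, 19]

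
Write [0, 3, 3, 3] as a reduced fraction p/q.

10/33

Using pₖ = aₖpₖ₋₁ + pₖ₋₂ and qₖ = aₖqₖ₋₁ + qₖ₋₂:
  k=0: a=0, p=0, q=1
  k=1: a=3, p=1, q=3
  k=2: a=3, p=3, q=10
  k=3: a=3, p=10, q=33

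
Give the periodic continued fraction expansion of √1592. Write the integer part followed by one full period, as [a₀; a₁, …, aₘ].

[39; 1, 8, 1, 78]

a₀ = ⌊√1592⌋ = 39.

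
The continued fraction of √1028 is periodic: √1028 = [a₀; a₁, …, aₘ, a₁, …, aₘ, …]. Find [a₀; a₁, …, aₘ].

a₀ = ⌊√1028⌋ = 32.
With m₀=0, d₀=1 and mₖ₊₁ = dₖaₖ − mₖ, dₖ₊₁ = (n − mₖ₊₁²)/dₖ, aₖ₊₁ = ⌊(a₀+mₖ₊₁)/dₖ₊₁⌋:
  k=1: m=32, d=4, a=16
  k=2: m=32, d=1, a=64
d=1 and a=2a₀=64 at k=2, so the next step gives (m, d) = (32, 4) again — its k=1 value — and the period has length 2.

[32; 16, 64]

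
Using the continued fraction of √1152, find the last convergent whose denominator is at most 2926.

39202/1155

√1152 = [33; 1, 15, 1, 66, …] (period length 4).
Convergents:
  p_0/q_0 = 33/1
  p_1/q_1 = 34/1
  p_2/q_2 = 543/16
  p_3/q_3 = 577/17
  p_4/q_4 = 38625/1138
  p_5/q_5 = 39202/1155
  p_6/q_6 = 626655/18463
q_5 = 1155 ≤ 2926 < 18463 = q_6, so the answer is 39202/1155.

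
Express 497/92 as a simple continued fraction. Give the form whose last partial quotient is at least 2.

497 = 5*92 + 37
92 = 2*37 + 18
37 = 2*18 + 1
18 = 18*1 + 0  (stop)
So 497/92 = [5; 2, 2, 18].

[5; 2, 2, 18]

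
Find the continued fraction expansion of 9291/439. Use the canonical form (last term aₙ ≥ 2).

[21; 6, 10, 3, 2]

9291 = 21*439 + 72
439 = 6*72 + 7
72 = 10*7 + 2
7 = 3*2 + 1
2 = 2*1 + 0  (stop)
So 9291/439 = [21; 6, 10, 3, 2].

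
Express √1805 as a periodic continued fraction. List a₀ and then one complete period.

[42; 2, 16, 2, 84]

a₀ = ⌊√1805⌋ = 42.
With m₀=0, d₀=1 and mₖ₊₁ = dₖaₖ − mₖ, dₖ₊₁ = (n − mₖ₊₁²)/dₖ, aₖ₊₁ = ⌊(a₀+mₖ₊₁)/dₖ₊₁⌋:
  k=1: m=42, d=41, a=2
  k=2: m=40, d=5, a=16
  k=3: m=40, d=41, a=2
  k=4: m=42, d=1, a=84
d=1 and a=2a₀=84 at k=4, so the next step gives (m, d) = (42, 41) again — its k=1 value — and the period has length 4.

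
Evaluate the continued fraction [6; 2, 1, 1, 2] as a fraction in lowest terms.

83/13

Using pₖ = aₖpₖ₋₁ + pₖ₋₂ and qₖ = aₖqₖ₋₁ + qₖ₋₂:
  k=0: a=6, p=6, q=1
  k=1: a=2, p=13, q=2
  k=2: a=1, p=19, q=3
  k=3: a=1, p=32, q=5
  k=4: a=2, p=83, q=13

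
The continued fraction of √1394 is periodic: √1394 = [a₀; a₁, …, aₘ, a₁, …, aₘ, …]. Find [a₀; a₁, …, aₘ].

a₀ = ⌊√1394⌋ = 37.
With m₀=0, d₀=1 and mₖ₊₁ = dₖaₖ − mₖ, dₖ₊₁ = (n − mₖ₊₁²)/dₖ, aₖ₊₁ = ⌊(a₀+mₖ₊₁)/dₖ₊₁⌋:
  k=1: m=37, d=25, a=2
  k=2: m=13, d=49, a=1
  k=3: m=36, d=2, a=36
  k=4: m=36, d=49, a=1
  k=5: m=13, d=25, a=2
  k=6: m=37, d=1, a=74
d=1 and a=2a₀=74 at k=6, so the next step gives (m, d) = (37, 25) again — its k=1 value — and the period has length 6.

[37; 2, 1, 36, 1, 2, 74]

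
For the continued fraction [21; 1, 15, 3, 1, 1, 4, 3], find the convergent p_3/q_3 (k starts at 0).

Using pₖ = aₖpₖ₋₁ + pₖ₋₂, qₖ = aₖqₖ₋₁ + qₖ₋₂ (with p₋₁=1, p₋₂=0, q₋₁=0, q₋₂=1):
  k=0: a=21, p=21, q=1
  k=1: a=1, p=22, q=1
  k=2: a=15, p=351, q=16
  k=3: a=3, p=1075, q=49

1075/49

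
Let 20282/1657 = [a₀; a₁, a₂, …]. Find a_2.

20282 = 12·1657 + 398   →  a_0 = 12
1657 = 4·398 + 65   →  a_1 = 4
398 = 6·65 + 8   →  a_2 = 6

6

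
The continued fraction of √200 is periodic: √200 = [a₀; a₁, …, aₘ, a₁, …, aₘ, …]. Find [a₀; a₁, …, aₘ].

[14; 7, 28]

a₀ = ⌊√200⌋ = 14.
With m₀=0, d₀=1 and mₖ₊₁ = dₖaₖ − mₖ, dₖ₊₁ = (n − mₖ₊₁²)/dₖ, aₖ₊₁ = ⌊(a₀+mₖ₊₁)/dₖ₊₁⌋:
  k=1: m=14, d=4, a=7
  k=2: m=14, d=1, a=28
d=1 and a=2a₀=28 at k=2, so the next step gives (m, d) = (14, 4) again — its k=1 value — and the period has length 2.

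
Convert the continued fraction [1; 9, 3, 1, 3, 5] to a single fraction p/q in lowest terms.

811/732

Fold from the inside: start with 5/1.
  3 + 1/5 = 16/5
  1 + 5/16 = 21/16
  3 + 16/21 = 79/21
  9 + 21/79 = 732/79
  1 + 79/732 = 811/732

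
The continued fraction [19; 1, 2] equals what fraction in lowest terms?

59/3

Fold from the inside: start with 2/1.
  1 + 1/2 = 3/2
  19 + 2/3 = 59/3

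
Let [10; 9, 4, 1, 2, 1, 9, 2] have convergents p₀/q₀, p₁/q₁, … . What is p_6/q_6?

17225/1704

Using pₖ = aₖpₖ₋₁ + pₖ₋₂, qₖ = aₖqₖ₋₁ + qₖ₋₂ (with p₋₁=1, p₋₂=0, q₋₁=0, q₋₂=1):
  k=0: a=10, p=10, q=1
  k=1: a=9, p=91, q=9
  k=2: a=4, p=374, q=37
  k=3: a=1, p=465, q=46
  k=4: a=2, p=1304, q=129
  k=5: a=1, p=1769, q=175
  k=6: a=9, p=17225, q=1704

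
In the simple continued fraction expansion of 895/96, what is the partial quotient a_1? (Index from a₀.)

895 = 9·96 + 31   →  a_0 = 9
96 = 3·31 + 3   →  a_1 = 3

3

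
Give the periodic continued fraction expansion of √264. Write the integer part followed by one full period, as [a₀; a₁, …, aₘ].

[16; 4, 32]

a₀ = ⌊√264⌋ = 16.
With m₀=0, d₀=1 and mₖ₊₁ = dₖaₖ − mₖ, dₖ₊₁ = (n − mₖ₊₁²)/dₖ, aₖ₊₁ = ⌊(a₀+mₖ₊₁)/dₖ₊₁⌋:
  k=1: m=16, d=8, a=4
  k=2: m=16, d=1, a=32
d=1 and a=2a₀=32 at k=2, so the next step gives (m, d) = (16, 8) again — its k=1 value — and the period has length 2.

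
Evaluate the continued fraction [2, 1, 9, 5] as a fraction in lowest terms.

148/51

Fold from the inside: start with 5/1.
  9 + 1/5 = 46/5
  1 + 5/46 = 51/46
  2 + 46/51 = 148/51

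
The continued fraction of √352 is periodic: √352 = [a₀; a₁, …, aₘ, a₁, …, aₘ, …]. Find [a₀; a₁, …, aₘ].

a₀ = ⌊√352⌋ = 18.
With m₀=0, d₀=1 and mₖ₊₁ = dₖaₖ − mₖ, dₖ₊₁ = (n − mₖ₊₁²)/dₖ, aₖ₊₁ = ⌊(a₀+mₖ₊₁)/dₖ₊₁⌋:
  k=1: m=18, d=28, a=1
  k=2: m=10, d=9, a=3
  k=3: m=17, d=7, a=5
  k=4: m=18, d=4, a=9
  k=5: m=18, d=7, a=5
  k=6: m=17, d=9, a=3
  k=7: m=10, d=28, a=1
  k=8: m=18, d=1, a=36
d=1 and a=2a₀=36 at k=8, so the next step gives (m, d) = (18, 28) again — its k=1 value — and the period has length 8.

[18; 1, 3, 5, 9, 5, 3, 1, 36]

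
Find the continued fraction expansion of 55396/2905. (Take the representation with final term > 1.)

55396 = 19*2905 + 201
2905 = 14*201 + 91
201 = 2*91 + 19
91 = 4*19 + 15
19 = 1*15 + 4
15 = 3*4 + 3
4 = 1*3 + 1
3 = 3*1 + 0  (stop)
So 55396/2905 = [19; 14, 2, 4, 1, 3, 1, 3].

[19; 14, 2, 4, 1, 3, 1, 3]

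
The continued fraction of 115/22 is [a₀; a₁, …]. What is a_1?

4

115 = 5·22 + 5   →  a_0 = 5
22 = 4·5 + 2   →  a_1 = 4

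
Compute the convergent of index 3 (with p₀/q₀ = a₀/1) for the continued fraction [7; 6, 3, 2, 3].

Using pₖ = aₖpₖ₋₁ + pₖ₋₂, qₖ = aₖqₖ₋₁ + qₖ₋₂ (with p₋₁=1, p₋₂=0, q₋₁=0, q₋₂=1):
  k=0: a=7, p=7, q=1
  k=1: a=6, p=43, q=6
  k=2: a=3, p=136, q=19
  k=3: a=2, p=315, q=44

315/44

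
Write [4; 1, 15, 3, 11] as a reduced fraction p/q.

Fold from the inside: start with 11/1.
  3 + 1/11 = 34/11
  15 + 11/34 = 521/34
  1 + 34/521 = 555/521
  4 + 521/555 = 2741/555

2741/555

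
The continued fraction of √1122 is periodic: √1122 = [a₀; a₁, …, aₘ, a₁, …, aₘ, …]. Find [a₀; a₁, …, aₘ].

a₀ = ⌊√1122⌋ = 33.
With m₀=0, d₀=1 and mₖ₊₁ = dₖaₖ − mₖ, dₖ₊₁ = (n − mₖ₊₁²)/dₖ, aₖ₊₁ = ⌊(a₀+mₖ₊₁)/dₖ₊₁⌋:
  k=1: m=33, d=33, a=2
  k=2: m=33, d=1, a=66
d=1 and a=2a₀=66 at k=2, so the next step gives (m, d) = (33, 33) again — its k=1 value — and the period has length 2.

[33; 2, 66]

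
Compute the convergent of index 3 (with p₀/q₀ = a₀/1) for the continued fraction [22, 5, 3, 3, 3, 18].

1176/53

Using pₖ = aₖpₖ₋₁ + pₖ₋₂, qₖ = aₖqₖ₋₁ + qₖ₋₂ (with p₋₁=1, p₋₂=0, q₋₁=0, q₋₂=1):
  k=0: a=22, p=22, q=1
  k=1: a=5, p=111, q=5
  k=2: a=3, p=355, q=16
  k=3: a=3, p=1176, q=53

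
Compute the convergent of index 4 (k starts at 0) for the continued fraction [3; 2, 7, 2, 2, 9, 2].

274/79

Using pₖ = aₖpₖ₋₁ + pₖ₋₂, qₖ = aₖqₖ₋₁ + qₖ₋₂ (with p₋₁=1, p₋₂=0, q₋₁=0, q₋₂=1):
  k=0: a=3, p=3, q=1
  k=1: a=2, p=7, q=2
  k=2: a=7, p=52, q=15
  k=3: a=2, p=111, q=32
  k=4: a=2, p=274, q=79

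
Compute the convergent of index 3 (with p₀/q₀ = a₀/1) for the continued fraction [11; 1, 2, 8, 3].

Using pₖ = aₖpₖ₋₁ + pₖ₋₂, qₖ = aₖqₖ₋₁ + qₖ₋₂ (with p₋₁=1, p₋₂=0, q₋₁=0, q₋₂=1):
  k=0: a=11, p=11, q=1
  k=1: a=1, p=12, q=1
  k=2: a=2, p=35, q=3
  k=3: a=8, p=292, q=25

292/25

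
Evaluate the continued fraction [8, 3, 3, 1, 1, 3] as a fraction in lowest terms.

681/82

Fold from the inside: start with 3/1.
  1 + 1/3 = 4/3
  1 + 3/4 = 7/4
  3 + 4/7 = 25/7
  3 + 7/25 = 82/25
  8 + 25/82 = 681/82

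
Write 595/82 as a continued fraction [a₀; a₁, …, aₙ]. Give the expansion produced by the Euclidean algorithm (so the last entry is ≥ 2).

595 = 7*82 + 21
82 = 3*21 + 19
21 = 1*19 + 2
19 = 9*2 + 1
2 = 2*1 + 0  (stop)
So 595/82 = [7; 3, 1, 9, 2].

[7; 3, 1, 9, 2]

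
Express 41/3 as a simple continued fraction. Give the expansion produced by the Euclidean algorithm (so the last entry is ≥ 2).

41 = 13·3 + 2
3 = 1·2 + 1
2 = 2·1 + 0  (stop)
So 41/3 = [13; 1, 2].

[13; 1, 2]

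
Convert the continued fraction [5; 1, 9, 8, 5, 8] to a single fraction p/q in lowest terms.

20070/3401

Fold from the inside: start with 8/1.
  5 + 1/8 = 41/8
  8 + 8/41 = 336/41
  9 + 41/336 = 3065/336
  1 + 336/3065 = 3401/3065
  5 + 3065/3401 = 20070/3401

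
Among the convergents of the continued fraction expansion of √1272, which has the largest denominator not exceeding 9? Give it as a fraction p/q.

107/3

√1272 = [35; 1, 1, 1, 70, …] (period length 4).
Convergents:
  p_0/q_0 = 35/1
  p_1/q_1 = 36/1
  p_2/q_2 = 71/2
  p_3/q_3 = 107/3
  p_4/q_4 = 7561/212
q_3 = 3 ≤ 9 < 212 = q_4, so the answer is 107/3.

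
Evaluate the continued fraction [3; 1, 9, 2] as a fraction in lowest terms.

82/21

Fold from the inside: start with 2/1.
  9 + 1/2 = 19/2
  1 + 2/19 = 21/19
  3 + 19/21 = 82/21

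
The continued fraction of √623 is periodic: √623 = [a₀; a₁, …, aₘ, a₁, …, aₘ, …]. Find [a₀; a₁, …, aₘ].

[24; 1, 23, 1, 48]

a₀ = ⌊√623⌋ = 24.
With m₀=0, d₀=1 and mₖ₊₁ = dₖaₖ − mₖ, dₖ₊₁ = (n − mₖ₊₁²)/dₖ, aₖ₊₁ = ⌊(a₀+mₖ₊₁)/dₖ₊₁⌋:
  k=1: m=24, d=47, a=1
  k=2: m=23, d=2, a=23
  k=3: m=23, d=47, a=1
  k=4: m=24, d=1, a=48
d=1 and a=2a₀=48 at k=4, so the next step gives (m, d) = (24, 47) again — its k=1 value — and the period has length 4.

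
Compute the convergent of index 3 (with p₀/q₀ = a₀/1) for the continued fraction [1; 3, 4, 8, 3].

140/107

Using pₖ = aₖpₖ₋₁ + pₖ₋₂, qₖ = aₖqₖ₋₁ + qₖ₋₂ (with p₋₁=1, p₋₂=0, q₋₁=0, q₋₂=1):
  k=0: a=1, p=1, q=1
  k=1: a=3, p=4, q=3
  k=2: a=4, p=17, q=13
  k=3: a=8, p=140, q=107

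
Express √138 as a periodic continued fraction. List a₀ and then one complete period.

[11; 1, 2, 1, 22]

a₀ = ⌊√138⌋ = 11.
With m₀=0, d₀=1 and mₖ₊₁ = dₖaₖ − mₖ, dₖ₊₁ = (n − mₖ₊₁²)/dₖ, aₖ₊₁ = ⌊(a₀+mₖ₊₁)/dₖ₊₁⌋:
  k=1: m=11, d=17, a=1
  k=2: m=6, d=6, a=2
  k=3: m=6, d=17, a=1
  k=4: m=11, d=1, a=22
d=1 and a=2a₀=22 at k=4, so the next step gives (m, d) = (11, 17) again — its k=1 value — and the period has length 4.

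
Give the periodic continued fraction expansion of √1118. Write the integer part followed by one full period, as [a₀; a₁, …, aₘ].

[33; 2, 3, 2, 3, 2, 66]

a₀ = ⌊√1118⌋ = 33.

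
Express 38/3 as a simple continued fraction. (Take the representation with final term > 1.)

38 = 12×3 + 2
3 = 1×2 + 1
2 = 2×1 + 0  (stop)
So 38/3 = [12; 1, 2].

[12; 1, 2]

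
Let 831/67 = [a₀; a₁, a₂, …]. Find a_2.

831 = 12·67 + 27   →  a_0 = 12
67 = 2·27 + 13   →  a_1 = 2
27 = 2·13 + 1   →  a_2 = 2

2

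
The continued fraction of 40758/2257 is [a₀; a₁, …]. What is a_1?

40758 = 18·2257 + 132   →  a_0 = 18
2257 = 17·132 + 13   →  a_1 = 17

17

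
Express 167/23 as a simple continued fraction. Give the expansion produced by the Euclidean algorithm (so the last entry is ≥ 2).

[7; 3, 1, 5]

167 = 7×23 + 6
23 = 3×6 + 5
6 = 1×5 + 1
5 = 5×1 + 0  (stop)
So 167/23 = [7; 3, 1, 5].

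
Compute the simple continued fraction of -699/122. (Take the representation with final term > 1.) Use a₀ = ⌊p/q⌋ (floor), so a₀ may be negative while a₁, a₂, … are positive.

-699 = -6*122 + 33
122 = 3*33 + 23
33 = 1*23 + 10
23 = 2*10 + 3
10 = 3*3 + 1
3 = 3*1 + 0  (stop)
So -699/122 = [-6; 3, 1, 2, 3, 3].

[-6; 3, 1, 2, 3, 3]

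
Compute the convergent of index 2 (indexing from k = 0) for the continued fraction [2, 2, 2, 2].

Using pₖ = aₖpₖ₋₁ + pₖ₋₂, qₖ = aₖqₖ₋₁ + qₖ₋₂ (with p₋₁=1, p₋₂=0, q₋₁=0, q₋₂=1):
  k=0: a=2, p=2, q=1
  k=1: a=2, p=5, q=2
  k=2: a=2, p=12, q=5

12/5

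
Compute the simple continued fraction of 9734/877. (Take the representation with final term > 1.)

9734 = 11·877 + 87
877 = 10·87 + 7
87 = 12·7 + 3
7 = 2·3 + 1
3 = 3·1 + 0  (stop)
So 9734/877 = [11; 10, 12, 2, 3].

[11; 10, 12, 2, 3]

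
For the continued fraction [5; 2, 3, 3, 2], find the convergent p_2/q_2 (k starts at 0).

Using pₖ = aₖpₖ₋₁ + pₖ₋₂, qₖ = aₖqₖ₋₁ + qₖ₋₂ (with p₋₁=1, p₋₂=0, q₋₁=0, q₋₂=1):
  k=0: a=5, p=5, q=1
  k=1: a=2, p=11, q=2
  k=2: a=3, p=38, q=7

38/7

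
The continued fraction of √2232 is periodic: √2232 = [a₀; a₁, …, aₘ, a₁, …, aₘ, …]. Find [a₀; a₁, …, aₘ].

[47; 4, 10, 4, 94]

a₀ = ⌊√2232⌋ = 47.
With m₀=0, d₀=1 and mₖ₊₁ = dₖaₖ − mₖ, dₖ₊₁ = (n − mₖ₊₁²)/dₖ, aₖ₊₁ = ⌊(a₀+mₖ₊₁)/dₖ₊₁⌋:
  k=1: m=47, d=23, a=4
  k=2: m=45, d=9, a=10
  k=3: m=45, d=23, a=4
  k=4: m=47, d=1, a=94
d=1 and a=2a₀=94 at k=4, so the next step gives (m, d) = (47, 23) again — its k=1 value — and the period has length 4.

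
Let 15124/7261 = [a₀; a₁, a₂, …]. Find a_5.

2

15124 = 2·7261 + 602   →  a_0 = 2
7261 = 12·602 + 37   →  a_1 = 12
602 = 16·37 + 10   →  a_2 = 16
37 = 3·10 + 7   →  a_3 = 3
10 = 1·7 + 3   →  a_4 = 1
7 = 2·3 + 1   →  a_5 = 2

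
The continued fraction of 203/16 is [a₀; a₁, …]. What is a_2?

203 = 12·16 + 11   →  a_0 = 12
16 = 1·11 + 5   →  a_1 = 1
11 = 2·5 + 1   →  a_2 = 2

2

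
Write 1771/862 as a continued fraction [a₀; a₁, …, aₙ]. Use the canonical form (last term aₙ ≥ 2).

[2; 18, 2, 1, 15]

1771 = 2*862 + 47
862 = 18*47 + 16
47 = 2*16 + 15
16 = 1*15 + 1
15 = 15*1 + 0  (stop)
So 1771/862 = [2; 18, 2, 1, 15].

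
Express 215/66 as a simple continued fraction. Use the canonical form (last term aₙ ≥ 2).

[3; 3, 1, 7, 2]

215 = 3×66 + 17
66 = 3×17 + 15
17 = 1×15 + 2
15 = 7×2 + 1
2 = 2×1 + 0  (stop)
So 215/66 = [3; 3, 1, 7, 2].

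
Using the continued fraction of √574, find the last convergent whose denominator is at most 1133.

√574 = [23; 1, 22, 1, 46, …] (period length 4).
Convergents:
  p_0/q_0 = 23/1
  p_1/q_1 = 24/1
  p_2/q_2 = 551/23
  p_3/q_3 = 575/24
  p_4/q_4 = 27001/1127
  p_5/q_5 = 27576/1151
q_4 = 1127 ≤ 1133 < 1151 = q_5, so the answer is 27001/1127.

27001/1127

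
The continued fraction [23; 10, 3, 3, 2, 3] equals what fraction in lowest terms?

Fold from the inside: start with 3/1.
  2 + 1/3 = 7/3
  3 + 3/7 = 24/7
  3 + 7/24 = 79/24
  10 + 24/79 = 814/79
  23 + 79/814 = 18801/814

18801/814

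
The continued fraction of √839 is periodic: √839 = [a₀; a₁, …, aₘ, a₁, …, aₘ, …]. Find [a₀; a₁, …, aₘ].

[28; 1, 27, 1, 56]

a₀ = ⌊√839⌋ = 28.
With m₀=0, d₀=1 and mₖ₊₁ = dₖaₖ − mₖ, dₖ₊₁ = (n − mₖ₊₁²)/dₖ, aₖ₊₁ = ⌊(a₀+mₖ₊₁)/dₖ₊₁⌋:
  k=1: m=28, d=55, a=1
  k=2: m=27, d=2, a=27
  k=3: m=27, d=55, a=1
  k=4: m=28, d=1, a=56
d=1 and a=2a₀=56 at k=4, so the next step gives (m, d) = (28, 55) again — its k=1 value — and the period has length 4.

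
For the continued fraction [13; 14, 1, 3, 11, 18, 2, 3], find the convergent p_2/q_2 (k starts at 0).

196/15

Using pₖ = aₖpₖ₋₁ + pₖ₋₂, qₖ = aₖqₖ₋₁ + qₖ₋₂ (with p₋₁=1, p₋₂=0, q₋₁=0, q₋₂=1):
  k=0: a=13, p=13, q=1
  k=1: a=14, p=183, q=14
  k=2: a=1, p=196, q=15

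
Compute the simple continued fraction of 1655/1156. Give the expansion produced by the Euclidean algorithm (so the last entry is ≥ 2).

[1; 2, 3, 6, 3, 8]

1655 = 1·1156 + 499
1156 = 2·499 + 158
499 = 3·158 + 25
158 = 6·25 + 8
25 = 3·8 + 1
8 = 8·1 + 0  (stop)
So 1655/1156 = [1; 2, 3, 6, 3, 8].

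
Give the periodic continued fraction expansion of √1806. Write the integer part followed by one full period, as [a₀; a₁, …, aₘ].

[42; 2, 84]

a₀ = ⌊√1806⌋ = 42.
With m₀=0, d₀=1 and mₖ₊₁ = dₖaₖ − mₖ, dₖ₊₁ = (n − mₖ₊₁²)/dₖ, aₖ₊₁ = ⌊(a₀+mₖ₊₁)/dₖ₊₁⌋:
  k=1: m=42, d=42, a=2
  k=2: m=42, d=1, a=84
d=1 and a=2a₀=84 at k=2, so the next step gives (m, d) = (42, 42) again — its k=1 value — and the period has length 2.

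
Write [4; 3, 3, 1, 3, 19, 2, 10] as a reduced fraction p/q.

87475/20314

Using pₖ = aₖpₖ₋₁ + pₖ₋₂ and qₖ = aₖqₖ₋₁ + qₖ₋₂:
  k=0: a=4, p=4, q=1
  k=1: a=3, p=13, q=3
  k=2: a=3, p=43, q=10
  k=3: a=1, p=56, q=13
  k=4: a=3, p=211, q=49
  k=5: a=19, p=4065, q=944
  k=6: a=2, p=8341, q=1937
  k=7: a=10, p=87475, q=20314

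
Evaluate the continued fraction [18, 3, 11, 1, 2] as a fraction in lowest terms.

1979/108

Using pₖ = aₖpₖ₋₁ + pₖ₋₂ and qₖ = aₖqₖ₋₁ + qₖ₋₂:
  k=0: a=18, p=18, q=1
  k=1: a=3, p=55, q=3
  k=2: a=11, p=623, q=34
  k=3: a=1, p=678, q=37
  k=4: a=2, p=1979, q=108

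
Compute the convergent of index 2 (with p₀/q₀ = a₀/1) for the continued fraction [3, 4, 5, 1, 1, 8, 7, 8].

Using pₖ = aₖpₖ₋₁ + pₖ₋₂, qₖ = aₖqₖ₋₁ + qₖ₋₂ (with p₋₁=1, p₋₂=0, q₋₁=0, q₋₂=1):
  k=0: a=3, p=3, q=1
  k=1: a=4, p=13, q=4
  k=2: a=5, p=68, q=21

68/21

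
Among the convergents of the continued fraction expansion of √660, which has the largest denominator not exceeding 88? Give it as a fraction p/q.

√660 = [25; 1, 2, 4, 2, 1, 50, …] (period length 6).
Convergents:
  p_0/q_0 = 25/1
  p_1/q_1 = 26/1
  p_2/q_2 = 77/3
  p_3/q_3 = 334/13
  p_4/q_4 = 745/29
  p_5/q_5 = 1079/42
  p_6/q_6 = 54695/2129
q_5 = 42 ≤ 88 < 2129 = q_6, so the answer is 1079/42.

1079/42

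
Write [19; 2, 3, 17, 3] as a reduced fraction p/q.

Using pₖ = aₖpₖ₋₁ + pₖ₋₂ and qₖ = aₖqₖ₋₁ + qₖ₋₂:
  k=0: a=19, p=19, q=1
  k=1: a=2, p=39, q=2
  k=2: a=3, p=136, q=7
  k=3: a=17, p=2351, q=121
  k=4: a=3, p=7189, q=370

7189/370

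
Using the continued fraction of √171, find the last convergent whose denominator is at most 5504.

57799/4420

√171 = [13; 13, 26, …] (period length 2).
Convergents:
  p_0/q_0 = 13/1
  p_1/q_1 = 170/13
  p_2/q_2 = 4433/339
  p_3/q_3 = 57799/4420
  p_4/q_4 = 1507207/115259
q_3 = 4420 ≤ 5504 < 115259 = q_4, so the answer is 57799/4420.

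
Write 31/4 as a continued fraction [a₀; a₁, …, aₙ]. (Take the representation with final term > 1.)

31 = 7·4 + 3
4 = 1·3 + 1
3 = 3·1 + 0  (stop)
So 31/4 = [7; 1, 3].

[7; 1, 3]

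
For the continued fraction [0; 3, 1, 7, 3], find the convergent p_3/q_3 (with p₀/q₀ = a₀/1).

8/31

Using pₖ = aₖpₖ₋₁ + pₖ₋₂, qₖ = aₖqₖ₋₁ + qₖ₋₂ (with p₋₁=1, p₋₂=0, q₋₁=0, q₋₂=1):
  k=0: a=0, p=0, q=1
  k=1: a=3, p=1, q=3
  k=2: a=1, p=1, q=4
  k=3: a=7, p=8, q=31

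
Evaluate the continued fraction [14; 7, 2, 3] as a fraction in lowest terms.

735/52

Fold from the inside: start with 3/1.
  2 + 1/3 = 7/3
  7 + 3/7 = 52/7
  14 + 7/52 = 735/52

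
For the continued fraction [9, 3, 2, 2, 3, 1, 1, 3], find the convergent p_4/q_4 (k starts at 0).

Using pₖ = aₖpₖ₋₁ + pₖ₋₂, qₖ = aₖqₖ₋₁ + qₖ₋₂ (with p₋₁=1, p₋₂=0, q₋₁=0, q₋₂=1):
  k=0: a=9, p=9, q=1
  k=1: a=3, p=28, q=3
  k=2: a=2, p=65, q=7
  k=3: a=2, p=158, q=17
  k=4: a=3, p=539, q=58

539/58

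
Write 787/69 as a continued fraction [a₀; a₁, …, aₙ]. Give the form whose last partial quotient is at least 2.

[11; 2, 2, 6, 2]

787 = 11*69 + 28
69 = 2*28 + 13
28 = 2*13 + 2
13 = 6*2 + 1
2 = 2*1 + 0  (stop)
So 787/69 = [11; 2, 2, 6, 2].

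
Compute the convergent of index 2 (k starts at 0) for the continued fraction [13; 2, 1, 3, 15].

40/3

Using pₖ = aₖpₖ₋₁ + pₖ₋₂, qₖ = aₖqₖ₋₁ + qₖ₋₂ (with p₋₁=1, p₋₂=0, q₋₁=0, q₋₂=1):
  k=0: a=13, p=13, q=1
  k=1: a=2, p=27, q=2
  k=2: a=1, p=40, q=3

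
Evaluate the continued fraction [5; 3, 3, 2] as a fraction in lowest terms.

Fold from the inside: start with 2/1.
  3 + 1/2 = 7/2
  3 + 2/7 = 23/7
  5 + 7/23 = 122/23

122/23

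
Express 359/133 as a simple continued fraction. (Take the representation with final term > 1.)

359 = 2·133 + 93
133 = 1·93 + 40
93 = 2·40 + 13
40 = 3·13 + 1
13 = 13·1 + 0  (stop)
So 359/133 = [2; 1, 2, 3, 13].

[2; 1, 2, 3, 13]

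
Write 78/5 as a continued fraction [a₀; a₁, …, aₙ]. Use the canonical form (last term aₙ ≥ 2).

[15; 1, 1, 2]

78 = 15×5 + 3
5 = 1×3 + 2
3 = 1×2 + 1
2 = 2×1 + 0  (stop)
So 78/5 = [15; 1, 1, 2].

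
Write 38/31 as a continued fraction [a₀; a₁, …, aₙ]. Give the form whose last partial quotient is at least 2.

[1; 4, 2, 3]

38 = 1*31 + 7
31 = 4*7 + 3
7 = 2*3 + 1
3 = 3*1 + 0  (stop)
So 38/31 = [1; 4, 2, 3].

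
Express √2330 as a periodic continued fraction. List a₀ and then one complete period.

[48; 3, 1, 2, 2, 1, 3, 96]

a₀ = ⌊√2330⌋ = 48.
With m₀=0, d₀=1 and mₖ₊₁ = dₖaₖ − mₖ, dₖ₊₁ = (n − mₖ₊₁²)/dₖ, aₖ₊₁ = ⌊(a₀+mₖ₊₁)/dₖ₊₁⌋:
  k=1: m=48, d=26, a=3
  k=2: m=30, d=55, a=1
  k=3: m=25, d=31, a=2
  k=4: m=37, d=31, a=2
  k=5: m=25, d=55, a=1
  k=6: m=30, d=26, a=3
  k=7: m=48, d=1, a=96
d=1 and a=2a₀=96 at k=7, so the next step gives (m, d) = (48, 26) again — its k=1 value — and the period has length 7.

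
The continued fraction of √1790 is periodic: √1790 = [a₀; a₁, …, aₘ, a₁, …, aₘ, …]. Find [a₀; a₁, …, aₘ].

[42; 3, 4, 8, 4, 3, 84]

a₀ = ⌊√1790⌋ = 42.
With m₀=0, d₀=1 and mₖ₊₁ = dₖaₖ − mₖ, dₖ₊₁ = (n − mₖ₊₁²)/dₖ, aₖ₊₁ = ⌊(a₀+mₖ₊₁)/dₖ₊₁⌋:
  k=1: m=42, d=26, a=3
  k=2: m=36, d=19, a=4
  k=3: m=40, d=10, a=8
  k=4: m=40, d=19, a=4
  k=5: m=36, d=26, a=3
  k=6: m=42, d=1, a=84
d=1 and a=2a₀=84 at k=6, so the next step gives (m, d) = (42, 26) again — its k=1 value — and the period has length 6.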